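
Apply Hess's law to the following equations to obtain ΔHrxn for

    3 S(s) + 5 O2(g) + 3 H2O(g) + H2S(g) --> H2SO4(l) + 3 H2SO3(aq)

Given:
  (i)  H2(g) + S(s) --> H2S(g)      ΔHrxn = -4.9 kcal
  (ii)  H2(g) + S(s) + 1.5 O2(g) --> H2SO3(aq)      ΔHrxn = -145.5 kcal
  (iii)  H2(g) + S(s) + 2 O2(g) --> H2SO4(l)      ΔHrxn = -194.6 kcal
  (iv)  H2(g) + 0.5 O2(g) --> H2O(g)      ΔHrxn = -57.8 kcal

(i) reversed: +4.9 kcal
(ii) × 3: (3)·(-145.5) = -436.5 kcal
(iii) as written: -194.6 kcal
(iv) reversed and × 3: (-3)·(-57.8) = +173.4 kcal
Summing the manipulated equations, ΔHrxn = (+4.9) + (-436.5) + (-194.6) + (+173.4) = -452.8 kcal

ΔHrxn = -452.8 kcal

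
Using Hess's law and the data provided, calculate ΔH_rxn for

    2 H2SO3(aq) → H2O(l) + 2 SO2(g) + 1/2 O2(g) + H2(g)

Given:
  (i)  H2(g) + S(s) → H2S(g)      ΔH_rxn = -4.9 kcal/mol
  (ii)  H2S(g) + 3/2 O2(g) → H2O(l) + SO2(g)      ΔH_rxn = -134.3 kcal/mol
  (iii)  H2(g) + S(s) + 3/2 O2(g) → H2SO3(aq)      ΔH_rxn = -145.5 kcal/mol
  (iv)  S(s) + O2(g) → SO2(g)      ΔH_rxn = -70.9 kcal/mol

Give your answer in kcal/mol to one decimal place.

(i) as written: -4.9 kcal/mol
(ii) as written (H2O(l) already on the product side): -134.3 kcal/mol
(iii) reversed and × 2 (reverse to put H2SO3(aq) on the reactant side; scale by 2 for the 2 H2SO3(aq)): (-2)·(-145.5) = +291.0 kcal/mol
(iv) as written: -70.9 kcal/mol
Combining the equations, ΔH_rxn = (1)·(-4.9) + (1)·(-134.3) + (-2)·(-145.5) + (1)·(-70.9) = 80.9 kcal/mol

ΔH_rxn = 80.9 kcal/mol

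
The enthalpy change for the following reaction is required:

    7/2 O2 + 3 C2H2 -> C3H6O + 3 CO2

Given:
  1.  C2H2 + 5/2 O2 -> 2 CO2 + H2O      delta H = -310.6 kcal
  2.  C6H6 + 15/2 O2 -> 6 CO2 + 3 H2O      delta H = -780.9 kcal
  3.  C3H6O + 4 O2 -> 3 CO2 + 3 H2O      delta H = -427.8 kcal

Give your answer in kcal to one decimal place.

delta H = -504.0 kcal

eq. 1 × 3 (scale by 3 for the 3 C2H2): (3)·(-310.6) = -931.8 kcal
eq. 2: not needed (C6H6 appears nowhere else).
eq. 3 reversed (C3H6O must end up as a product): +427.8 kcal
Summing the manipulated equations, delta H = (-931.8) + (+427.8) = -504.0 kcal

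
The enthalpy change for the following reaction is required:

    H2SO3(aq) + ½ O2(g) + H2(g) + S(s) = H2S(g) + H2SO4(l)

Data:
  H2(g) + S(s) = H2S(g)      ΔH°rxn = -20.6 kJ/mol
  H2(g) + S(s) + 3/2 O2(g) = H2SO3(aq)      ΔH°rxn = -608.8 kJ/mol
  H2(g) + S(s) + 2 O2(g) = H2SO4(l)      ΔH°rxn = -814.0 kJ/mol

equation 1 as written (H2S(g) already on the product side): -20.6 kJ/mol
equation 2 reversed (H2SO3(aq) must end up as a reactant): +608.8 kJ/mol
equation 3 as written (H2SO4(l) already on the product side): -814.0 kJ/mol
ΔH°rxn = (1)·(-20.6) + (-1)·(-608.8) + (1)·(-814.0) = -225.8 kJ/mol

ΔH°rxn = -225.8 kJ/mol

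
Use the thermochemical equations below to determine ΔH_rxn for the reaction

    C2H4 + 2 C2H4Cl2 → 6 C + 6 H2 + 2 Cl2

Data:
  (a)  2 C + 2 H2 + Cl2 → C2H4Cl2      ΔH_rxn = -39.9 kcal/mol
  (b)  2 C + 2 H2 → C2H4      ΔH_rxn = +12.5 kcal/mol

(a) reversed and × 2 (C2H4Cl2 must end up as a reactant; scale by 2 for the 2 C2H4Cl2): (-2)·(-39.9) = +79.8 kcal/mol
(b) reversed (C2H4 must end up as a reactant): -12.5 kcal/mol
ΔH_rxn = (+79.8) + (-12.5) = 67.3 kcal/mol

ΔH_rxn = 67.3 kcal/mol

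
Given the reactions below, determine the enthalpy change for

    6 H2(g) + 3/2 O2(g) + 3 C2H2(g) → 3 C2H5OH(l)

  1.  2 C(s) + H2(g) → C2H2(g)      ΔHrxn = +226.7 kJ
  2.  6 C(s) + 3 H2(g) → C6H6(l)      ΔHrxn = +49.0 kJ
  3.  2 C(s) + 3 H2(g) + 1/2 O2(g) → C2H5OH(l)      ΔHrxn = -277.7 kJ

ΔHrxn = -1513.2 kJ

eq. 1 reversed and × 3: (-3)·(+226.7) = -680.1 kJ
eq. 2: not needed.
eq. 3 × 3: (3)·(-277.7) = -833.1 kJ
ΔHrxn = (-3)·(+226.7) + (3)·(-277.7) = -1513.2 kJ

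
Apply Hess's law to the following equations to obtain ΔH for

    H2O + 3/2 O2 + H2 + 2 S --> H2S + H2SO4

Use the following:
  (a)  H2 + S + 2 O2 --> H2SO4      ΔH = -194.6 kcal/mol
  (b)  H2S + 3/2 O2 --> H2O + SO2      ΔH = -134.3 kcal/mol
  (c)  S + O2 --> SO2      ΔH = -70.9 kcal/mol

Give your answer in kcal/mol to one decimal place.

(a) as written: -194.6 kcal/mol
(b) reversed: +134.3 kcal/mol
(c) as written: -70.9 kcal/mol
Since enthalpy is a state function, ΔH = (-194.6) + (+134.3) + (-70.9) = -131.2 kcal/mol

ΔH = -131.2 kcal/mol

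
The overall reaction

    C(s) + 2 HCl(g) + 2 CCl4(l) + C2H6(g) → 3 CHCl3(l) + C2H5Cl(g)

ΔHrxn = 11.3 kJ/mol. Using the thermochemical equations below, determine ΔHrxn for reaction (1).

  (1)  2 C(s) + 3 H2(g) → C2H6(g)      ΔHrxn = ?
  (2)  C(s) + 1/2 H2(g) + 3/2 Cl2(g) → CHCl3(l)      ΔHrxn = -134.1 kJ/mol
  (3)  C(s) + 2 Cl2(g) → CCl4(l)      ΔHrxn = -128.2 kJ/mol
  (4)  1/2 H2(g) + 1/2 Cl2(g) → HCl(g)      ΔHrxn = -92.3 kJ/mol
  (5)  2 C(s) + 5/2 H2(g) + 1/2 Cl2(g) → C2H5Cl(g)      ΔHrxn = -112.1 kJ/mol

ΔHrxn = -84.7 kJ/mol

(1) reversed: contributes −x
(2) × 3: (3)·(-134.1) = -402.3 kJ/mol
(3) reversed and × 2: (-2)·(-128.2) = +256.4 kJ/mol
(4) reversed and × 2: (-2)·(-92.3) = +184.6 kJ/mol
(5) as written: -112.1 kJ/mol
+11.3 = (-402.3) + (+256.4) + (+184.6) + (-112.1) − x
x = (+11.3 − (-73.4)) / (-1) = -84.7 kJ/mol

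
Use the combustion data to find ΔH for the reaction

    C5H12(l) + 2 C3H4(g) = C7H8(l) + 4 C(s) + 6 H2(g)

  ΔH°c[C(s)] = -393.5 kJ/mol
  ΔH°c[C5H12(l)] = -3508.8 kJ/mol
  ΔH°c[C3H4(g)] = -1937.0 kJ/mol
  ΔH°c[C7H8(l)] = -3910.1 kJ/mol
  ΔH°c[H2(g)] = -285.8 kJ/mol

Using ΔH = Σ nΔHc°(reactants) − Σ nΔHc°(products):
= [1·(-3508.8) + 2·(-1937.0)] − [1·(-3910.1) + 4·(-393.5) + 6·(-285.8)]
= -183.9 kJ/mol

ΔH = -183.9 kJ/mol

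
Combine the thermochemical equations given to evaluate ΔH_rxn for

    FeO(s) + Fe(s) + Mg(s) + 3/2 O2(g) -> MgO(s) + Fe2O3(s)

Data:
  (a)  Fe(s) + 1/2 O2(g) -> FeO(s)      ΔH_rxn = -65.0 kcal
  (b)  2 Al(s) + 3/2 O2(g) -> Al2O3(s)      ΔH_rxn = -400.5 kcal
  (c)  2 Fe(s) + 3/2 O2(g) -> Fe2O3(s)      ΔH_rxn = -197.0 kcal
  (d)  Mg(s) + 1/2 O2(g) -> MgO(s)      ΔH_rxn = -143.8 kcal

(a) reversed: +65.0 kcal
(b): not needed.
(c) as written: -197.0 kcal
(d) as written: -143.8 kcal
Combining the equations, ΔH_rxn = (-1)·(-65.0) + (1)·(-197.0) + (1)·(-143.8) = -275.8 kcal

ΔH_rxn = -275.8 kcal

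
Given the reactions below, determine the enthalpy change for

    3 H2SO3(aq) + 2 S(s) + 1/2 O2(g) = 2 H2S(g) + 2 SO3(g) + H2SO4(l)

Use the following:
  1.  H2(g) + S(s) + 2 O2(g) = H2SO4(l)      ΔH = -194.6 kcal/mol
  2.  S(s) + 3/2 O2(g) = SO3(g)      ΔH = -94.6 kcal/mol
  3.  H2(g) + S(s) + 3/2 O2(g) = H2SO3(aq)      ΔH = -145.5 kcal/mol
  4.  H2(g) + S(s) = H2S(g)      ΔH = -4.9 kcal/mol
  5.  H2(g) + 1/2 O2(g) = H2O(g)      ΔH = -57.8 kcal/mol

ΔH = 42.9 kcal/mol

eq. 1 as written (H2SO4(l) already on the product side): -194.6 kcal/mol
eq. 2 × 2 (×2 to match 2 SO3(g) in the target): (2)·(-94.6) = -189.2 kcal/mol
eq. 3 reversed and × 3 (reverse to put H2SO3(aq) on the reactant side; ×3 to match 3 H2SO3(aq) in the target): (-3)·(-145.5) = +436.5 kcal/mol
eq. 4 × 2 (scale by 2 for the 2 H2S(g)): (2)·(-4.9) = -9.8 kcal/mol
eq. 5: not needed (H2O(g) appears nowhere else).
Summing the manipulated equations, ΔH = (1)·(-194.6) + (2)·(-94.6) + (-3)·(-145.5) + (2)·(-4.9) = 42.9 kcal/mol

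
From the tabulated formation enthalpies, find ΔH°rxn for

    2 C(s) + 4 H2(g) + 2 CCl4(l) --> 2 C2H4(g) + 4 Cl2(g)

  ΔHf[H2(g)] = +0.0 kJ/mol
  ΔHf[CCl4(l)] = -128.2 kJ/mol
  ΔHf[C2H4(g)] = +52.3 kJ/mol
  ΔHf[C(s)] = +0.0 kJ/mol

ΔH°rxn = 361.0 kJ/mol

Products: 2·(+52.3) + 4·(+0.0) = +104.6
Reactants: 2·(+0.0) + 4·(+0.0) + 2·(-128.2) = -256.4
ΔH°rxn = (+104.6) − (-256.4) = 361.0 kJ/mol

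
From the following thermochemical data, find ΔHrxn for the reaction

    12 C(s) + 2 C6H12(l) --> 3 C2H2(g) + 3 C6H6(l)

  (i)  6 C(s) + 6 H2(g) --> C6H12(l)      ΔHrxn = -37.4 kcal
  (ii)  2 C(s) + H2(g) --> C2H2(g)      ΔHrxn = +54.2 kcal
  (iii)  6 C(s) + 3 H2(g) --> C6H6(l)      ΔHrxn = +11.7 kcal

(i) reversed and × 2 (C6H12(l) must end up as a reactant; scale by 2 for the 2 C6H12(l)): (-2)·(-37.4) = +74.8 kcal
(ii) × 3 (×3 to match 3 C2H2(g) in the target): (3)·(+54.2) = +162.6 kcal
(iii) × 3 (×3 to match 3 C6H6(l) in the target): (3)·(+11.7) = +35.1 kcal
Summing the manipulated equations, ΔHrxn = (+74.8) + (+162.6) + (+35.1) = 272.5 kcal

ΔHrxn = 272.5 kcal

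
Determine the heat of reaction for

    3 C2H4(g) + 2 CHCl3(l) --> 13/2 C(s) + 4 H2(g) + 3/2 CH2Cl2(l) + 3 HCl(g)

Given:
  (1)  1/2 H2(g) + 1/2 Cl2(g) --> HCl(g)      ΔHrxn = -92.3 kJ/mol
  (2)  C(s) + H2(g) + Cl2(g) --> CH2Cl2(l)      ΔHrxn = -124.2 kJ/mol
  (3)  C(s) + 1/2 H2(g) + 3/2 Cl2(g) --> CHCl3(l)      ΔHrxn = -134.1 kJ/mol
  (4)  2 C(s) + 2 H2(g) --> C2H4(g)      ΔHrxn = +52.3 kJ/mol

ΔHrxn = -351.9 kJ/mol

(1) × 3 (×3 to match 3 HCl(g) in the target): (3)·(-92.3) = -276.9 kJ/mol
(2) × 3/2 (×3/2 to match 3/2 CH2Cl2(l) in the target): (3/2)·(-124.2) = -186.3 kJ/mol
(3) reversed and × 2 (reverse to put CHCl3(l) on the reactant side; scale by 2 for the 2 CHCl3(l)): (-2)·(-134.1) = +268.2 kJ/mol
(4) reversed and × 3 (C2H4(g) must end up as a reactant; scale by 3 for the 3 C2H4(g)): (-3)·(+52.3) = -156.9 kJ/mol
ΔHrxn = (3)·(-92.3) + (3/2)·(-124.2) + (-2)·(-134.1) + (-3)·(+52.3) = -351.9 kJ/mol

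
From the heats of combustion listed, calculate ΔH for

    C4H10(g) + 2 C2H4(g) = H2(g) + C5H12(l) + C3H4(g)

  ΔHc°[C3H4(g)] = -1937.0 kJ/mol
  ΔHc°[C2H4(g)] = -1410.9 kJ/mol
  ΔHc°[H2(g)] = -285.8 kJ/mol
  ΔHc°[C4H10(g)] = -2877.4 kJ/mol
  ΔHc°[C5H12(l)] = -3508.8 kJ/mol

ΔH = 32.4 kJ/mol

With combustion enthalpies, reactants minus products:
= [1·(-2877.4) + 2·(-1410.9)] − [1·(-285.8) + 1·(-3508.8) + 1·(-1937.0)]
= 32.4 kJ/mol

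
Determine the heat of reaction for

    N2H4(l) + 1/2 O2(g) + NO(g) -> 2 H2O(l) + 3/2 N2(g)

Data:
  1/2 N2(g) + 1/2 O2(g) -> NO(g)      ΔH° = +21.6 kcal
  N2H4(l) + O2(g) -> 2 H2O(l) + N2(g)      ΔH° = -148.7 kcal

ΔH° = -170.3 kcal

equation 1 reversed (reverse to put NO(g) on the reactant side): -21.6 kcal
equation 2 as written (N2H4(l) already on the reactant side): -148.7 kcal
ΔH° = (-1)·(+21.6) + (1)·(-148.7) = -170.3 kcal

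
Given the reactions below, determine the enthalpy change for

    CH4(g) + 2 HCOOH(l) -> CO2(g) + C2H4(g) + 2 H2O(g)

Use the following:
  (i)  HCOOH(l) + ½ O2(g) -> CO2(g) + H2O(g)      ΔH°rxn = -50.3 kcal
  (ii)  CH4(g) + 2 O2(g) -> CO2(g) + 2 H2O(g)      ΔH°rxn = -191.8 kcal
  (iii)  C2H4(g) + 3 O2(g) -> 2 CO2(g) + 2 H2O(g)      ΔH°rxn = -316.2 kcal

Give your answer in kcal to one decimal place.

(i) × 2 (×2 to match 2 HCOOH(l) in the target): (2)·(-50.3) = -100.6 kcal
(ii) as written (CH4(g) already on the reactant side): -191.8 kcal
(iii) reversed (C2H4(g) must end up as a product): +316.2 kcal
By Hess's law, ΔH°rxn = (2)·(-50.3) + (1)·(-191.8) + (-1)·(-316.2) = 23.8 kcal

ΔH°rxn = 23.8 kcal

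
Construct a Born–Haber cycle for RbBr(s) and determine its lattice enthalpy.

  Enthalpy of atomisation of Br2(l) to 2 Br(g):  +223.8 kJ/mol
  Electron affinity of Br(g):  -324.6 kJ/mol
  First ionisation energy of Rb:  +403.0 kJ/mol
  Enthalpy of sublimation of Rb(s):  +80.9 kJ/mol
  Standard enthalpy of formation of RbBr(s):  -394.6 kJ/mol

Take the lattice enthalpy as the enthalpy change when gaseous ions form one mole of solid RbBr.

ΔHf° = 1·ΔHsub + 1·(ΣIE) + 1/2·D(Br2) + 1·EA + U
-394.6 = 1·(+80.9) + 1·(+403.0) + 1/2·(+223.8) + 1·(-324.6) + U
U = -394.6 − (+271.2) = -665.8 kJ/mol

U = -665.8 kJ/mol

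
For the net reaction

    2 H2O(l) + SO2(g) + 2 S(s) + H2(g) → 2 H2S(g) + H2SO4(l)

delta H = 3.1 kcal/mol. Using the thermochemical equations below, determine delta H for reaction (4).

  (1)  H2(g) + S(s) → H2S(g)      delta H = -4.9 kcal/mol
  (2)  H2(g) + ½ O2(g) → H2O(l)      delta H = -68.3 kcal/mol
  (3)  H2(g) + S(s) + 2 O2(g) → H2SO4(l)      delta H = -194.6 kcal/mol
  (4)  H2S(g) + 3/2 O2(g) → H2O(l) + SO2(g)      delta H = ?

(1) as written: -4.9 kcal/mol
(2) reversed: +68.3 kcal/mol
(3) as written: -194.6 kcal/mol
(4) reversed: contributes −x
+3.1 = (-4.9) + (+68.3) + (-194.6) − x
x = (+3.1 − (-131.2)) / (-1) = -134.3 kcal/mol

delta H = -134.3 kcal/mol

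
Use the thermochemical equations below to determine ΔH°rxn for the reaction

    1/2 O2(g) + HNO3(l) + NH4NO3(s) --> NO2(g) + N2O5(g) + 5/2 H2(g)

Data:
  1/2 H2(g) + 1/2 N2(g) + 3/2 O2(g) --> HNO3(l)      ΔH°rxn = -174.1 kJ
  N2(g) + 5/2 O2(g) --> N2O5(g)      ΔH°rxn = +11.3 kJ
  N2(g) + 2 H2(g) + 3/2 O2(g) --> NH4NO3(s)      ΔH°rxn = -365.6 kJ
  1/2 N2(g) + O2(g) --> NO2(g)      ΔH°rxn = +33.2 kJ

ΔH°rxn = 584.2 kJ

equation 1 reversed (HNO3(l) must end up as a reactant): +174.1 kJ
equation 2 as written (N2O5(g) already on the product side): +11.3 kJ
equation 3 reversed (reverse to put NH4NO3(s) on the reactant side): +365.6 kJ
equation 4 as written (NO2(g) already on the product side): +33.2 kJ
Combining the equations, ΔH°rxn = (+174.1) + (+11.3) + (+365.6) + (+33.2) = 584.2 kJ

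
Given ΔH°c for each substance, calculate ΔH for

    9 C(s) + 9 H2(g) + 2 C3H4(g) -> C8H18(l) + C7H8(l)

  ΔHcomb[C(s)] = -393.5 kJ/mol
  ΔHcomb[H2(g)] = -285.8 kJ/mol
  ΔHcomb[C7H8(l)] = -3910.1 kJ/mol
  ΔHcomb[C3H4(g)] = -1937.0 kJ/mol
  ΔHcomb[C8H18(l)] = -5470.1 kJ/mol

ΔH = -607.5 kJ/mol

With combustion enthalpies, reactants minus products:
= [9·(-393.5) + 9·(-285.8) + 2·(-1937.0)] − [1·(-5470.1) + 1·(-3910.1)]
= -607.5 kJ/mol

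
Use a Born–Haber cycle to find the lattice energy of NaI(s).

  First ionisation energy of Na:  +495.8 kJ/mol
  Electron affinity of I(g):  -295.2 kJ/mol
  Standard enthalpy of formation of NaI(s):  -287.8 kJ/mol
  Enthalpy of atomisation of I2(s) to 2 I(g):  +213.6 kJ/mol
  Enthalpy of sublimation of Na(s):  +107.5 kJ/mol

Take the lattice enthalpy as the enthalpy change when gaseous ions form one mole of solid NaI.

U = -702.7 kJ/mol

ΔHf° = 1·ΔHsub + 1·(ΣIE) + 1/2·D(I2) + 1·EA + U
-287.8 = 1·(+107.5) + 1·(+495.8) + 1/2·(+213.6) + 1·(-295.2) + U
U = -287.8 − (+414.9) = -702.7 kJ/mol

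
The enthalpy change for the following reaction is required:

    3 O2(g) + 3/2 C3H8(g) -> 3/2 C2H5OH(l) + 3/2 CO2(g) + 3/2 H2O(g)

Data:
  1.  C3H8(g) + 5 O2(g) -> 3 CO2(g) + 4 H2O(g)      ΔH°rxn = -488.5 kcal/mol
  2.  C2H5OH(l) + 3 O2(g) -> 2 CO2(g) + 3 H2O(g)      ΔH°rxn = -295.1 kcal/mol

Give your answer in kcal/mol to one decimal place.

ΔH°rxn = -290.1 kcal/mol

eq. 1 × 3/2 (scale by 3/2 for the 3/2 C3H8(g)): (3/2)·(-488.5) = -732.75 kcal/mol
eq. 2 reversed and × 3/2 (C2H5OH(l) must end up as a product; scale by 3/2 for the 3/2 C2H5OH(l)): (-3/2)·(-295.1) = +442.65 kcal/mol
ΔH°rxn = (3/2)·(-488.5) + (-3/2)·(-295.1) = -290.1 kcal/mol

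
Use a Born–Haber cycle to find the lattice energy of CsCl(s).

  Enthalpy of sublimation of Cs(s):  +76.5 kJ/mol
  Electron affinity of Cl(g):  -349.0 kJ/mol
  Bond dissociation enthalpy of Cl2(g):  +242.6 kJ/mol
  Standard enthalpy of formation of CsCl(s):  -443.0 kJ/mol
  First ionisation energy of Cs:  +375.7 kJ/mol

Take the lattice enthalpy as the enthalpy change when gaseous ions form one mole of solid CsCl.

U = -667.5 kJ/mol

ΔHf° = 1·ΔHsub + 1·(ΣIE) + 1/2·D(Cl2) + 1·EA + U
-443.0 = 1·(+76.5) + 1·(+375.7) + 1/2·(+242.6) + 1·(-349.0) + U
U = -443.0 − (+224.5) = -667.5 kJ/mol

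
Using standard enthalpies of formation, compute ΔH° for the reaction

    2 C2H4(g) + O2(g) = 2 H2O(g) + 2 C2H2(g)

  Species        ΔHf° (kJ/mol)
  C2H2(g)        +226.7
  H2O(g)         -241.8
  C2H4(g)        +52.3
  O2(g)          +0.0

ΔH°rxn = Σ nΔHf°(products) − Σ nΔHf°(reactants).
Products: 2·(-241.8) + 2·(+226.7) = -30.2
Reactants: 2·(+52.3) + 1·(+0.0) = +104.6
ΔH° = (-30.2) − (+104.6) = -134.8 kJ/mol

ΔH° = -134.8 kJ/mol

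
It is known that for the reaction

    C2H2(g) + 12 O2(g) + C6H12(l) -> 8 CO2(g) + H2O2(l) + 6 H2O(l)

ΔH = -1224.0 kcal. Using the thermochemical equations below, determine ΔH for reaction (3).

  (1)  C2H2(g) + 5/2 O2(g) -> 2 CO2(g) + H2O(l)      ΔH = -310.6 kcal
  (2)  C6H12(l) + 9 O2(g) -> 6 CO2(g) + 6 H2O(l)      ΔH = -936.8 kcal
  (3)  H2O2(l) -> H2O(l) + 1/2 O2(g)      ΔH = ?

(1) as written: -310.6 kcal
(2) as written: -936.8 kcal
(3) reversed: contributes −x
-1224.0 = (-310.6) + (-936.8) − x
x = (-1224.0 − (-1247.4)) / (-1) = -23.4 kcal

ΔH = -23.4 kcal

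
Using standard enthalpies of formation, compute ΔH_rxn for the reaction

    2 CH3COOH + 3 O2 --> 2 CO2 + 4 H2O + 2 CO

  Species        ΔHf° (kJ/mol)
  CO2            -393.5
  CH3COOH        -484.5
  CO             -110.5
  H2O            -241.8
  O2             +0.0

ΔH°rxn = Σ nΔHf°(products) − Σ nΔHf°(reactants).
Products: 2·(-393.5) + 4·(-241.8) + 2·(-110.5) = -1975.2
Reactants: 2·(-484.5) + 3·(+0.0) = -969.0
ΔH_rxn = (-1975.2) − (-969.0) = -1006.2 kJ/mol

ΔH_rxn = -1006.2 kJ/mol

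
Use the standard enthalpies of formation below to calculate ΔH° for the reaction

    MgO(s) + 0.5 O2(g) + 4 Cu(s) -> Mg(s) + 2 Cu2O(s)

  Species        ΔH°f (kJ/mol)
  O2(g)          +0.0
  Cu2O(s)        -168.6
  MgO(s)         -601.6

Products: 1·(+0.0) + 2·(-168.6) = -337.2
Reactants: 1·(-601.6) + 1/2·(+0.0) + 4·(+0.0) = -601.6
ΔH° = (-337.2) − (-601.6) = 264.4 kJ/mol

ΔH° = 264.4 kJ/mol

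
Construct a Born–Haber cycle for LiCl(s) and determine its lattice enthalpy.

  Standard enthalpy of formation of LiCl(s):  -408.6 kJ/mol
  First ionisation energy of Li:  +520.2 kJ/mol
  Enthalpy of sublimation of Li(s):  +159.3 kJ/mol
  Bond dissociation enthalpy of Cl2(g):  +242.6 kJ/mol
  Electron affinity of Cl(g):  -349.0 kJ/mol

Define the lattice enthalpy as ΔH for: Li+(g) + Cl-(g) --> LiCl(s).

U = -860.4 kJ/mol

ΔHf° = 1·ΔHsub + 1·(ΣIE) + 1/2·D(Cl2) + 1·EA + U
-408.6 = 1·(+159.3) + 1·(+520.2) + 1/2·(+242.6) + 1·(-349.0) + U
U = -408.6 − (+451.8) = -860.4 kJ/mol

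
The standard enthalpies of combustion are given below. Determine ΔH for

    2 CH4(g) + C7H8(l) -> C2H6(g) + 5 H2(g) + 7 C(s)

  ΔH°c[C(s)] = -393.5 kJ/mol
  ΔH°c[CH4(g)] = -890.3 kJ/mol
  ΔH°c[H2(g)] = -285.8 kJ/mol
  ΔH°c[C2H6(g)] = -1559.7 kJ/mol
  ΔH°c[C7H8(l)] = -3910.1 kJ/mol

With combustion enthalpies, reactants minus products:
= [2·(-890.3) + 1·(-3910.1)] − [1·(-1559.7) + 5·(-285.8) + 7·(-393.5)]
= 52.5 kJ/mol

ΔH = 52.5 kJ/mol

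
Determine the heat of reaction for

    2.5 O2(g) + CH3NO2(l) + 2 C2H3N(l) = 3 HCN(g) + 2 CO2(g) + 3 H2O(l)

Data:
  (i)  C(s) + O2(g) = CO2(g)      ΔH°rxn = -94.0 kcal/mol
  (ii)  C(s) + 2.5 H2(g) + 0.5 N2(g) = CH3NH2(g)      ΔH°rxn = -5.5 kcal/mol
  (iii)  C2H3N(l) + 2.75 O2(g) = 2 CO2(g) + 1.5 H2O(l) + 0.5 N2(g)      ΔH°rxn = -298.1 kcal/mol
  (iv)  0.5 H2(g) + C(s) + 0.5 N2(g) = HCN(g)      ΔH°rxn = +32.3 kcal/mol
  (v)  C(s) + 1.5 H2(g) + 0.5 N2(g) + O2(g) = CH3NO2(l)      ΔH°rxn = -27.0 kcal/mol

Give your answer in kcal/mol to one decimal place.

(i) reversed and × 2: (-2)·(-94.0) = +188.0 kcal/mol
(ii): not needed (CH3NH2(g) appears nowhere else).
(iii) × 2 (×2 to match 2 C2H3N(l) in the target): (2)·(-298.1) = -596.2 kcal/mol
(iv) × 3 (scale by 3 for the 3 HCN(g)): (3)·(+32.3) = +96.9 kcal/mol
(v) reversed (reverse to put CH3NO2(l) on the reactant side): +27.0 kcal/mol
By Hess's law, ΔH°rxn = (+188.0) + (-596.2) + (+96.9) + (+27.0) = -284.3 kcal/mol

ΔH°rxn = -284.3 kcal/mol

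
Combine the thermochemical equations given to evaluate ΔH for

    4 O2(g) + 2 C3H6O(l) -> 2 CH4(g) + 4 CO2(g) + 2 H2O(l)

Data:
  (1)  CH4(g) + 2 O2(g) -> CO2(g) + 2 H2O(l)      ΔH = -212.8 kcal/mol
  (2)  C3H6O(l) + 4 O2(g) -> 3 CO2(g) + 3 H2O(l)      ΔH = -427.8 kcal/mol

(1) reversed and × 2 (reverse to put CH4(g) on the product side; ×2 to match 2 CH4(g) in the target): (-2)·(-212.8) = +425.6 kcal/mol
(2) × 2 (×2 to match 2 C3H6O(l) in the target): (2)·(-427.8) = -855.6 kcal/mol
Since enthalpy is a state function, ΔH = (+425.6) + (-855.6) = -430.0 kcal/mol

ΔH = -430.0 kcal/mol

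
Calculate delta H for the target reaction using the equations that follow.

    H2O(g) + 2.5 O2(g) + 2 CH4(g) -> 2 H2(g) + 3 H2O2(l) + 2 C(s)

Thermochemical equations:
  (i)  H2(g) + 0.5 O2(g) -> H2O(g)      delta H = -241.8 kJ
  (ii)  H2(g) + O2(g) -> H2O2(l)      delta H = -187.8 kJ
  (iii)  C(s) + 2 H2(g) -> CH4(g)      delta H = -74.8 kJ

delta H = -172.0 kJ

(i) reversed: +241.8 kJ
(ii) × 3: (3)·(-187.8) = -563.4 kJ
(iii) reversed and × 2: (-2)·(-74.8) = +149.6 kJ
delta H = (+241.8) + (-563.4) + (+149.6) = -172.0 kJ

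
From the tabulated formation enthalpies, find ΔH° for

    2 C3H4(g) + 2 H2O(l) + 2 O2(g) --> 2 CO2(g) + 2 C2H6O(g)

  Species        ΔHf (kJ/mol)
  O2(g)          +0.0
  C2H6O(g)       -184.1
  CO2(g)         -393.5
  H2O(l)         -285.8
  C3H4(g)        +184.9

ΔH°rxn = Σ nΔHf°(products) − Σ nΔHf°(reactants).
Products: 2·(-393.5) + 2·(-184.1) = -1155.2
Reactants: 2·(+184.9) + 2·(-285.8) + 2·(+0.0) = -201.8
ΔH° = (-1155.2) − (-201.8) = -953.4 kJ/mol

ΔH° = -953.4 kJ/mol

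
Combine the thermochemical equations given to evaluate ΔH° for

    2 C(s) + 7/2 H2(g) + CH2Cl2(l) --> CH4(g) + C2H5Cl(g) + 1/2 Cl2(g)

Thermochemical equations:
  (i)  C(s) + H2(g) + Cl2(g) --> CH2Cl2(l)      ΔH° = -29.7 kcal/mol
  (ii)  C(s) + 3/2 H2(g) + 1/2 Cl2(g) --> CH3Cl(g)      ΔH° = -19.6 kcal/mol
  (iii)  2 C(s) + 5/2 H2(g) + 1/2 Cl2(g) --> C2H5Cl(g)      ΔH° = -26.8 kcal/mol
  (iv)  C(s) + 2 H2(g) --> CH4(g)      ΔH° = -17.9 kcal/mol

ΔH° = -15.0 kcal/mol

(i) reversed (reverse to put CH2Cl2(l) on the reactant side): +29.7 kcal/mol
(ii): not needed (CH3Cl(g) appears nowhere else).
(iii) as written (C2H5Cl(g) already on the product side): -26.8 kcal/mol
(iv) as written (CH4(g) already on the product side): -17.9 kcal/mol
ΔH° = (+29.7) + (-26.8) + (-17.9) = -15.0 kcal/mol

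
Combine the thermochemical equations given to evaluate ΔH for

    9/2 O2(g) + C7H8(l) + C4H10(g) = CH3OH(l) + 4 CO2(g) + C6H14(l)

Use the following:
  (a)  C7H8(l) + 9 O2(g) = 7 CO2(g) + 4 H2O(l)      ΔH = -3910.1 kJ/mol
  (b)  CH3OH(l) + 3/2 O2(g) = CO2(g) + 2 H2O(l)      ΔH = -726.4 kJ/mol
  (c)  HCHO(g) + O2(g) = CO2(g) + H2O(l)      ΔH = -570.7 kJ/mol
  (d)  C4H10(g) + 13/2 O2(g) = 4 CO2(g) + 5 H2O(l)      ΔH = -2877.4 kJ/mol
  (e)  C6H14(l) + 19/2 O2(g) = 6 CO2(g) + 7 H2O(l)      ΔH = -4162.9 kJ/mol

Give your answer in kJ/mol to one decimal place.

ΔH = -1898.2 kJ/mol

(a) as written: -3910.1 kJ/mol
(b) reversed: +726.4 kJ/mol
(c): not needed.
(d) as written: -2877.4 kJ/mol
(e) reversed: +4162.9 kJ/mol
ΔH = (-3910.1) + (+726.4) + (-2877.4) + (+4162.9) = -1898.2 kJ/mol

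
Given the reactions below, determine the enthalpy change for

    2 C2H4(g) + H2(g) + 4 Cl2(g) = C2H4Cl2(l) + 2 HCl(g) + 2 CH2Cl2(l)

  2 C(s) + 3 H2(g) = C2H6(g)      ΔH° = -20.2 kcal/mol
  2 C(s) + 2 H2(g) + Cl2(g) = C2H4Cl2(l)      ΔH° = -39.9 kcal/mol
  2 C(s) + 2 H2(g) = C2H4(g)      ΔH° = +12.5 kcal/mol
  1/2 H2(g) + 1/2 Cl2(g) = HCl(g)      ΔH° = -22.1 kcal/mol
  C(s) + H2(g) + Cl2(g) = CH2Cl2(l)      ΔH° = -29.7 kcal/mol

ΔH° = -168.5 kcal/mol

equation 1: not needed.
equation 2 as written: -39.9 kcal/mol
equation 3 reversed and × 2: (-2)·(+12.5) = -25.0 kcal/mol
equation 4 × 2: (2)·(-22.1) = -44.2 kcal/mol
equation 5 × 2: (2)·(-29.7) = -59.4 kcal/mol
By Hess's law, ΔH° = (1)·(-39.9) + (-2)·(+12.5) + (2)·(-22.1) + (2)·(-29.7) = -168.5 kcal/mol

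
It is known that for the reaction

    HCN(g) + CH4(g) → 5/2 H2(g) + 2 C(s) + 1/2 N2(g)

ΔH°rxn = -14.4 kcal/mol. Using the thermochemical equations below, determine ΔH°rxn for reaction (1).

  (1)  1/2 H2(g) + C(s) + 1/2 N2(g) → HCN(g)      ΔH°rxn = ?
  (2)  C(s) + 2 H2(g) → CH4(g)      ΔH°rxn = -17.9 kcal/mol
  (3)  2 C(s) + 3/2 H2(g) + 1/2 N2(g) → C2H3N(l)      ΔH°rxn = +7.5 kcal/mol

(1) reversed: contributes −x
(2) reversed: +17.9 kcal/mol
(3): not needed.
-14.4 = (+17.9) − x
x = (-14.4 − (+17.9)) / (-1) = 32.3 kcal/mol

ΔH°rxn = 32.3 kcal/mol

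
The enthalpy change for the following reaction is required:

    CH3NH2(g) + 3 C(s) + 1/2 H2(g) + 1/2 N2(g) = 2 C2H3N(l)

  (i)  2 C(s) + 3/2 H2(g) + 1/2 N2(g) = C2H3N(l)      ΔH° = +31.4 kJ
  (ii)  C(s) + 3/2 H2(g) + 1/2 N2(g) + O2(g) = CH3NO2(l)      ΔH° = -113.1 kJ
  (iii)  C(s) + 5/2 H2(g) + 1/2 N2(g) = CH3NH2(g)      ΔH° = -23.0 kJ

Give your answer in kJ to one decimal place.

(i) × 2 (scale by 2 for the 2 C2H3N(l)): (2)·(+31.4) = +62.8 kJ
(ii): not needed (CH3NO2(l) appears nowhere else).
(iii) reversed (CH3NH2(g) must end up as a reactant): +23.0 kJ
Since enthalpy is a state function, ΔH° = (2)·(+31.4) + (-1)·(-23.0) = 85.8 kJ

ΔH° = 85.8 kJ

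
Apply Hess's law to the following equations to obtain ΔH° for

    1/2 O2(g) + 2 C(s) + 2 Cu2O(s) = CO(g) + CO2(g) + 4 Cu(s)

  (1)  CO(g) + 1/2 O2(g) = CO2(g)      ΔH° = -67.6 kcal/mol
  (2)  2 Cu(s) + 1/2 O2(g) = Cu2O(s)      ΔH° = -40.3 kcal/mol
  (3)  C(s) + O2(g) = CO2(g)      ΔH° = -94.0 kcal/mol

ΔH° = -39.8 kcal/mol

(1) reversed: +67.6 kcal/mol
(2) reversed and × 2: (-2)·(-40.3) = +80.6 kcal/mol
(3) × 2: (2)·(-94.0) = -188.0 kcal/mol
By Hess's law, ΔH° = (-1)·(-67.6) + (-2)·(-40.3) + (2)·(-94.0) = -39.8 kcal/mol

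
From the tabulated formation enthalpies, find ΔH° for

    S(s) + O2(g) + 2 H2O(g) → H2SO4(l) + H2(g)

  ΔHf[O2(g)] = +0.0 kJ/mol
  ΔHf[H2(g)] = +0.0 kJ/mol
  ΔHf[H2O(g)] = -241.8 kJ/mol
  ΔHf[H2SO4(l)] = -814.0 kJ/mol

Products: 1·(-814.0) + 1·(+0.0) = -814.0
Reactants: 1·(+0.0) + 1·(+0.0) + 2·(-241.8) = -483.6
ΔH° = (-814.0) − (-483.6) = -330.4 kJ/mol

ΔH° = -330.4 kJ/mol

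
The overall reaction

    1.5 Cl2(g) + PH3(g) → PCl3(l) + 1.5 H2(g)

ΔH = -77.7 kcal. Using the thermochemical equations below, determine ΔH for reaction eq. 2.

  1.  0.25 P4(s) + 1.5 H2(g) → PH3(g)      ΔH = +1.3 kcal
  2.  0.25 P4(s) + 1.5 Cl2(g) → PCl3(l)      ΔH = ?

ΔH = -76.4 kcal

eq. 1 reversed: -1.3 kcal
eq. 2 as written: contributes x
-77.7 = (-1.3) + x
x = (-77.7 − (-1.3)) / (1) = -76.4 kcal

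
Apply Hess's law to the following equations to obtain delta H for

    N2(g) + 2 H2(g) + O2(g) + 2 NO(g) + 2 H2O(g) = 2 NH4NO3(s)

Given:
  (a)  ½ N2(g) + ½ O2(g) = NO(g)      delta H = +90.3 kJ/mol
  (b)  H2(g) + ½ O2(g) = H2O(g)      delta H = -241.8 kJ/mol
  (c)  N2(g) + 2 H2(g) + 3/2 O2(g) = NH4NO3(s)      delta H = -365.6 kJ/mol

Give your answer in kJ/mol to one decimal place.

(a) reversed and × 2 (NO(g) must end up as a reactant; scale by 2 for the 2 NO(g)): (-2)·(+90.3) = -180.6 kJ/mol
(b) reversed and × 2 (reverse to put H2O(g) on the reactant side; ×2 to match 2 H2O(g) in the target): (-2)·(-241.8) = +483.6 kJ/mol
(c) × 2 (×2 to match 2 NH4NO3(s) in the target): (2)·(-365.6) = -731.2 kJ/mol
Summing the manipulated equations, delta H = (-2)·(+90.3) + (-2)·(-241.8) + (2)·(-365.6) = -428.2 kJ/mol

delta H = -428.2 kJ/mol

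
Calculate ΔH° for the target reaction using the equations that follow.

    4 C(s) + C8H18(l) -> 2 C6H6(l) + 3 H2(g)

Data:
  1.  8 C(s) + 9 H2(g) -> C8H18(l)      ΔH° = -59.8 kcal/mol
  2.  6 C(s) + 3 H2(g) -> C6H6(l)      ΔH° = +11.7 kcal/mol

eq. 1 reversed (reverse to put C8H18(l) on the reactant side): +59.8 kcal/mol
eq. 2 × 2 (×2 to match 2 C6H6(l) in the target): (2)·(+11.7) = +23.4 kcal/mol
ΔH° = (-1)·(-59.8) + (2)·(+11.7) = 83.2 kcal/mol

ΔH° = 83.2 kcal/mol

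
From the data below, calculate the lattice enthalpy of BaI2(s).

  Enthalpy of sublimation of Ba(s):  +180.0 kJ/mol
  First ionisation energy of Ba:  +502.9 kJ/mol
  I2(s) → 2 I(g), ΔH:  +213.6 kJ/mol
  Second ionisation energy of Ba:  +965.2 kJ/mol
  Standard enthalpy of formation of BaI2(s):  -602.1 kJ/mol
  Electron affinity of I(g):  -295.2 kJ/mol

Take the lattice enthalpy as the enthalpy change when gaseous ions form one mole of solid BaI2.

U = -1873.4 kJ/mol

ΔHf° = 1·ΔHsub + 1·(ΣIE) + 1·D(I2) + 2·EA + U
-602.1 = 1·(+180.0) + 1·(+1468.1) + 1·(+213.6) + 2·(-295.2) + U
U = -602.1 − (+1271.3) = -1873.4 kJ/mol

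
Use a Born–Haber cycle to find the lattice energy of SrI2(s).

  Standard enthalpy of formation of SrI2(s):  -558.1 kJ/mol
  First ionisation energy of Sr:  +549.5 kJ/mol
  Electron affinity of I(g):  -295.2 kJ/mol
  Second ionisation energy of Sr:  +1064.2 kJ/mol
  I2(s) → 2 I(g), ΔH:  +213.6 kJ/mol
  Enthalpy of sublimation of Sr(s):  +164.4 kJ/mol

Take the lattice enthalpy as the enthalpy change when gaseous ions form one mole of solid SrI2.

U = -1959.4 kJ/mol

ΔHf° = 1·ΔHsub + 1·(ΣIE) + 1·D(I2) + 2·EA + U
-558.1 = 1·(+164.4) + 1·(+1613.7) + 1·(+213.6) + 2·(-295.2) + U
U = -558.1 − (+1401.3) = -1959.4 kJ/mol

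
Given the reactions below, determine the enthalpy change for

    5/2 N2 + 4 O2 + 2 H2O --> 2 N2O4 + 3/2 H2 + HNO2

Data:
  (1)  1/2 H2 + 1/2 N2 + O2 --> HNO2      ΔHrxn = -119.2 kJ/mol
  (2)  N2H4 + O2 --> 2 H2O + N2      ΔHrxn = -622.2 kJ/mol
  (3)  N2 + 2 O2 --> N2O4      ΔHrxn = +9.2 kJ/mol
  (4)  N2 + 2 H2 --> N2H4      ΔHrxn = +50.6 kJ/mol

ΔHrxn = 470.8 kJ/mol

(1) as written: -119.2 kJ/mol
(2) reversed: +622.2 kJ/mol
(3) × 2: (2)·(+9.2) = +18.4 kJ/mol
(4) reversed: -50.6 kJ/mol
ΔHrxn = (1)·(-119.2) + (-1)·(-622.2) + (2)·(+9.2) + (-1)·(+50.6) = 470.8 kJ/mol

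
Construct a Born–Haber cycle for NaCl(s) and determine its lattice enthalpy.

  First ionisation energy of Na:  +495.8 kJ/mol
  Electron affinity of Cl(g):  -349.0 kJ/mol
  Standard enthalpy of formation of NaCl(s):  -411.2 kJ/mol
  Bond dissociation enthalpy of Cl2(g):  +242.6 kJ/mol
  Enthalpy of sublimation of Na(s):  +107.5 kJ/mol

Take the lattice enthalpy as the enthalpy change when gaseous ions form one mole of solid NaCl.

U = -786.8 kJ/mol

ΔHf° = 1·ΔHsub + 1·(ΣIE) + 1/2·D(Cl2) + 1·EA + U
-411.2 = 1·(+107.5) + 1·(+495.8) + 1/2·(+242.6) + 1·(-349.0) + U
U = -411.2 − (+375.6) = -786.8 kJ/mol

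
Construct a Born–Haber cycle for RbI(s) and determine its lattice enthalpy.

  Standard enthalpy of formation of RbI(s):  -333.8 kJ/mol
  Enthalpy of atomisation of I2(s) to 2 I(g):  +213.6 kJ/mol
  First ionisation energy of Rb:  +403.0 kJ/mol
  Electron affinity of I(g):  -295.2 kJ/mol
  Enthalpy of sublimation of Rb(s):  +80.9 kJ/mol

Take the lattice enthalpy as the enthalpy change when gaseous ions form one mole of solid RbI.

ΔHf° = 1·ΔHsub + 1·(ΣIE) + 1/2·D(I2) + 1·EA + U
-333.8 = 1·(+80.9) + 1·(+403.0) + 1/2·(+213.6) + 1·(-295.2) + U
U = -333.8 − (+295.5) = -629.3 kJ/mol

U = -629.3 kJ/mol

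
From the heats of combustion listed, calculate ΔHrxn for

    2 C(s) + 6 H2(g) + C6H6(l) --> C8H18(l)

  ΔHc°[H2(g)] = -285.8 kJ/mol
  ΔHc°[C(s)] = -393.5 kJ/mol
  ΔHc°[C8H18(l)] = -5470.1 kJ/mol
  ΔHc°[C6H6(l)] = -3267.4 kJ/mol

ΔHrxn = -299.1 kJ/mol

Using ΔH = Σ nΔHc°(reactants) − Σ nΔHc°(products):
= [2·(-393.5) + 6·(-285.8) + 1·(-3267.4)] − [1·(-5470.1)]
= -299.1 kJ/mol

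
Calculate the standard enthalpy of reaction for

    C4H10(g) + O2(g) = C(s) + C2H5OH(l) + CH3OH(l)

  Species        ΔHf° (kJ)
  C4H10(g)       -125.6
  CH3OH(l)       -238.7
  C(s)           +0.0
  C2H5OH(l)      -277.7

Products: 1·(+0.0) + 1·(-277.7) + 1·(-238.7) = -516.4
Reactants: 1·(-125.6) + 1·(+0.0) = -125.6
ΔHrxn = (-516.4) − (-125.6) = -390.8 kJ

ΔHrxn = -390.8 kJ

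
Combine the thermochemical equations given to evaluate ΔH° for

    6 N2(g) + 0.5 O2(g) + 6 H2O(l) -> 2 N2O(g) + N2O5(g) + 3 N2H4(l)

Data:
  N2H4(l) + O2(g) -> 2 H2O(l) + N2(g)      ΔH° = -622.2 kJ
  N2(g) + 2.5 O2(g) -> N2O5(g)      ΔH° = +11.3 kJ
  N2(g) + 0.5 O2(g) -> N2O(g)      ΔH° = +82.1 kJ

equation 1 reversed and × 3 (N2H4(l) must end up as a product; ×3 to match 3 N2H4(l) in the target): (-3)·(-622.2) = +1866.6 kJ
equation 2 as written (N2O5(g) already on the product side): +11.3 kJ
equation 3 × 2 (×2 to match 2 N2O(g) in the target): (2)·(+82.1) = +164.2 kJ
ΔH° = (-3)·(-622.2) + (1)·(+11.3) + (2)·(+82.1) = 2042.1 kJ

ΔH° = 2042.1 kJ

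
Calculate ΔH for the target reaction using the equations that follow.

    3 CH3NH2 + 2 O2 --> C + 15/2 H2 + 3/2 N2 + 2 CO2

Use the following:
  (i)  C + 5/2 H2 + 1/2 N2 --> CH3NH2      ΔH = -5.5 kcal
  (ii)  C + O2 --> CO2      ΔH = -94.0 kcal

ΔH = -171.5 kcal

(i) reversed and × 3 (reverse to put CH3NH2 on the reactant side; ×3 to match 3 CH3NH2 in the target): (-3)·(-5.5) = +16.5 kcal
(ii) × 2 (×2 to match 2 CO2 in the target): (2)·(-94.0) = -188.0 kcal
ΔH = (+16.5) + (-188.0) = -171.5 kcal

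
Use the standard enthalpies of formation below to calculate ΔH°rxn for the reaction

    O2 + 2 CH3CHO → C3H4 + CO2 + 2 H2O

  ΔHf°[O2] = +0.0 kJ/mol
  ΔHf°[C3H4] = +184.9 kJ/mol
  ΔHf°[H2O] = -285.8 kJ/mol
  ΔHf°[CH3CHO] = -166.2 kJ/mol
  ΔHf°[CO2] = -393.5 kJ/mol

Products: 1·(+184.9) + 1·(-393.5) + 2·(-285.8) = -780.2
Reactants: 1·(+0.0) + 2·(-166.2) = -332.4
ΔH°rxn = (-780.2) − (-332.4) = -447.8 kJ/mol

ΔH°rxn = -447.8 kJ/mol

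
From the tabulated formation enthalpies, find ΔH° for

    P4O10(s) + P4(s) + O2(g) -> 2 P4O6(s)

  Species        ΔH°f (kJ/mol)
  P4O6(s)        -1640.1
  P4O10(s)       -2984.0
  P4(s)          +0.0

ΔH°rxn = Σ nΔHf°(products) − Σ nΔHf°(reactants).
Products: 2·(-1640.1) = -3280.2
Reactants: 1·(-2984.0) + 1·(+0.0) + 1·(+0.0) = -2984.0
ΔH° = (-3280.2) − (-2984.0) = -296.2 kJ/mol

ΔH° = -296.2 kJ/mol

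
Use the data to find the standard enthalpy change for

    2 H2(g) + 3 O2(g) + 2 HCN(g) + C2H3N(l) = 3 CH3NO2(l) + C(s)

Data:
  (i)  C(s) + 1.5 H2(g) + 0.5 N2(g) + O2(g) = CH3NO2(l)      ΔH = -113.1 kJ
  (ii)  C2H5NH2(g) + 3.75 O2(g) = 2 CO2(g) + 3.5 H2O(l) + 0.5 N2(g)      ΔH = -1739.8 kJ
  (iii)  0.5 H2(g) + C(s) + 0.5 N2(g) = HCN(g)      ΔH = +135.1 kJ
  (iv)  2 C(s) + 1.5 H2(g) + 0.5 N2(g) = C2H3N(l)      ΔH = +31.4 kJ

ΔH = -640.9 kJ

(i) × 3: (3)·(-113.1) = -339.3 kJ
(ii): not needed.
(iii) reversed and × 2: (-2)·(+135.1) = -270.2 kJ
(iv) reversed: -31.4 kJ
Combining the equations, ΔH = (-339.3) + (-270.2) + (-31.4) = -640.9 kJ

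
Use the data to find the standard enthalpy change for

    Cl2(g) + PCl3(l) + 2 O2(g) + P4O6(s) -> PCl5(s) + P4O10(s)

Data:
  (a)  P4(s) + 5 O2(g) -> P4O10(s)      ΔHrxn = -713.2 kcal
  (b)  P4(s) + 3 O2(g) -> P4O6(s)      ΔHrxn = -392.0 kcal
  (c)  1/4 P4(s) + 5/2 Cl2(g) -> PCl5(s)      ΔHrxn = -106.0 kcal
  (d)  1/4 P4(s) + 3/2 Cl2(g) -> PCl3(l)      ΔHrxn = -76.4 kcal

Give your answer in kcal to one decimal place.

(a) as written (P4O10(s) already on the product side): -713.2 kcal
(b) reversed (P4O6(s) must end up as a reactant): +392.0 kcal
(c) as written (PCl5(s) already on the product side): -106.0 kcal
(d) reversed (PCl3(l) must end up as a reactant): +76.4 kcal
By Hess's law, ΔHrxn = (1)·(-713.2) + (-1)·(-392.0) + (1)·(-106.0) + (-1)·(-76.4) = -350.8 kcal

ΔHrxn = -350.8 kcal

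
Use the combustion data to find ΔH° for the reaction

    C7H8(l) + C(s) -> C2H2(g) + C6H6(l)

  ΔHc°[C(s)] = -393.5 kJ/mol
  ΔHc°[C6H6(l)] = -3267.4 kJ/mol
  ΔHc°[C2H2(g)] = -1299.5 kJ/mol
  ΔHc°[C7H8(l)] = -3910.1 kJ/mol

With combustion enthalpies, reactants minus products:
= [1·(-3910.1) + 1·(-393.5)] − [1·(-1299.5) + 1·(-3267.4)]
= 263.3 kJ/mol

ΔH° = 263.3 kJ/mol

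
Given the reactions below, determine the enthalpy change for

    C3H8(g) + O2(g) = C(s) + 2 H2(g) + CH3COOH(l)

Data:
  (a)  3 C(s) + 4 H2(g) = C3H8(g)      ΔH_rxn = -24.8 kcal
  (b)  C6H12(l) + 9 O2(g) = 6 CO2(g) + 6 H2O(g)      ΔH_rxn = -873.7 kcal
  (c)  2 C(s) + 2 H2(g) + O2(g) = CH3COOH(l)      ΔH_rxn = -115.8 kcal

(a) reversed: +24.8 kcal
(b): not needed.
(c) as written: -115.8 kcal
ΔH_rxn = (-1)·(-24.8) + (1)·(-115.8) = -91.0 kcal

ΔH_rxn = -91.0 kcal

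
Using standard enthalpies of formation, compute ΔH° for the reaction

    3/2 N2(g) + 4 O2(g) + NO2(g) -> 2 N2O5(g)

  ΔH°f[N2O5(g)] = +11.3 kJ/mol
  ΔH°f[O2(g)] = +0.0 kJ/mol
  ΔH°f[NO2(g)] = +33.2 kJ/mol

Products: 2·(+11.3) = +22.6
Reactants: 3/2·(+0.0) + 4·(+0.0) + 1·(+33.2) = +33.2
ΔH° = (+22.6) − (+33.2) = -10.6 kJ/mol

ΔH° = -10.6 kJ/mol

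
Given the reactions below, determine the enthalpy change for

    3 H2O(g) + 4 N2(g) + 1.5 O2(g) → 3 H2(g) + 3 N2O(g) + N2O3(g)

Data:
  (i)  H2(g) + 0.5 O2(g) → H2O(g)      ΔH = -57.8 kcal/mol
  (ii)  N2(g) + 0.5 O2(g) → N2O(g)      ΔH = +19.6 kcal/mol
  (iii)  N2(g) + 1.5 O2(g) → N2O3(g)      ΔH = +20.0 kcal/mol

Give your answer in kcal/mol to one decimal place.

(i) reversed and × 3: (-3)·(-57.8) = +173.4 kcal/mol
(ii) × 3: (3)·(+19.6) = +58.8 kcal/mol
(iii) as written: +20.0 kcal/mol
By Hess's law, ΔH = (-3)·(-57.8) + (3)·(+19.6) + (1)·(+20.0) = 252.2 kcal/mol

ΔH = 252.2 kcal/mol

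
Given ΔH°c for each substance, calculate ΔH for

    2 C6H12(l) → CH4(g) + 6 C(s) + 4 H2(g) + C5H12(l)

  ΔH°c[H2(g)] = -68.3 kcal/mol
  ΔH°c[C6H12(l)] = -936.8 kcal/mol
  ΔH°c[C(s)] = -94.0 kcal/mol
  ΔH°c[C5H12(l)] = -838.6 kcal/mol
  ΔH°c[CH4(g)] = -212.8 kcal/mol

With combustion enthalpies, reactants minus products:
= [2·(-936.8)] − [1·(-212.8) + 6·(-94.0) + 4·(-68.3) + 1·(-838.6)]
= 15.0 kcal/mol

ΔH = 15.0 kcal/mol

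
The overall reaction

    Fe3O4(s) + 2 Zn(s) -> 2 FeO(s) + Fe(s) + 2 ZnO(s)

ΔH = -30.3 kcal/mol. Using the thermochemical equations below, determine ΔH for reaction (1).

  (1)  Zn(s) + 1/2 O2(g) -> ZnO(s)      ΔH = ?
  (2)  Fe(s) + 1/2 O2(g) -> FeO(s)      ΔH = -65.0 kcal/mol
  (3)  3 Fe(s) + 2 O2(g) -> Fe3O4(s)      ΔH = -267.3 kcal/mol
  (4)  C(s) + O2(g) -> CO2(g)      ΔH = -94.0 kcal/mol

ΔH = -83.8 kcal/mol

(1) × 2 (scale by 2 for the 2 ZnO(s)): contributes 2·x
(2) × 2 (scale by 2 for the 2 FeO(s)): (2)·(-65.0) = -130.0 kcal/mol
(3) reversed (Fe3O4(s) must end up as a reactant): +267.3 kcal/mol
(4): not needed (C(s) appears nowhere else).
-30.3 = (-130.0) + (+267.3) + 2·x
x = (-30.3 − (+137.3)) / (2) = -83.8 kcal/mol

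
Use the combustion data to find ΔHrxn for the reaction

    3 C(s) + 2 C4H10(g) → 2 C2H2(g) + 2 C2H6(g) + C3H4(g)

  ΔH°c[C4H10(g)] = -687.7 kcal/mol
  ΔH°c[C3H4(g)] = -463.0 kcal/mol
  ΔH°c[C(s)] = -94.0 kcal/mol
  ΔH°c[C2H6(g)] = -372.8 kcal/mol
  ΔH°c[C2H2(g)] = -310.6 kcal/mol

With combustion enthalpies, reactants minus products:
= [3·(-94.0) + 2·(-687.7)] − [2·(-310.6) + 2·(-372.8) + 1·(-463.0)]
= 172.4 kcal/mol

ΔHrxn = 172.4 kcal/mol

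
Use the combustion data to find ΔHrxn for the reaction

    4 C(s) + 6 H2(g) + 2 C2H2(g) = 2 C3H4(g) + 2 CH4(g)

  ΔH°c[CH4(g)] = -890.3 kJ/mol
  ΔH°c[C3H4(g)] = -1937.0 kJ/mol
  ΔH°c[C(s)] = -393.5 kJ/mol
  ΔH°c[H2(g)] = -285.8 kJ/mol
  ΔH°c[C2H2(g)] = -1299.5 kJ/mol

ΔHrxn = -233.2 kJ/mol

Using ΔH = Σ nΔHc°(reactants) − Σ nΔHc°(products):
= [4·(-393.5) + 6·(-285.8) + 2·(-1299.5)] − [2·(-1937.0) + 2·(-890.3)]
= -233.2 kJ/mol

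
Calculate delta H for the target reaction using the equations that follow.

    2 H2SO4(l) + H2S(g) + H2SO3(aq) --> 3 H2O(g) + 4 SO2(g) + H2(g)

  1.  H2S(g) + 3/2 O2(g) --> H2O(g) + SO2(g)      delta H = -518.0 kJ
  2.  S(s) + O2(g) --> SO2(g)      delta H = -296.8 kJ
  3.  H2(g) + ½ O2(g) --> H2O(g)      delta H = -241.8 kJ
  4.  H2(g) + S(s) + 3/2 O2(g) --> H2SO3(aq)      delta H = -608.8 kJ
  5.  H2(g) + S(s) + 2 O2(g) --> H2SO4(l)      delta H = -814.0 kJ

eq. 1 as written: -518.0 kJ
eq. 2 × 3: (3)·(-296.8) = -890.4 kJ
eq. 3 × 2: (2)·(-241.8) = -483.6 kJ
eq. 4 reversed: +608.8 kJ
eq. 5 reversed and × 2: (-2)·(-814.0) = +1628.0 kJ
Summing the manipulated equations, delta H = (-518.0) + (-890.4) + (-483.6) + (+608.8) + (+1628.0) = 344.8 kJ

delta H = 344.8 kJ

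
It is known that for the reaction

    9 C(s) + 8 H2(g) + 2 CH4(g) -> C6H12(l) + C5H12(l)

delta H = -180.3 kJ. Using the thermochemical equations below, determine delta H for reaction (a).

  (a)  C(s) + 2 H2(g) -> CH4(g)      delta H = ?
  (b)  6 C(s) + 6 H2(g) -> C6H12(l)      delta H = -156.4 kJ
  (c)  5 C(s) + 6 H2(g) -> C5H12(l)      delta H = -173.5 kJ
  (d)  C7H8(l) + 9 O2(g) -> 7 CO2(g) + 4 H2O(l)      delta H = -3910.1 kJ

delta H = -74.8 kJ

(a) reversed and × 2: contributes −2·x
(b) as written: -156.4 kJ
(c) as written: -173.5 kJ
(d): not needed.
-180.3 = (-156.4) + (-173.5) − 2·x
x = (-180.3 − (-329.9)) / (-2) = -74.8 kJ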